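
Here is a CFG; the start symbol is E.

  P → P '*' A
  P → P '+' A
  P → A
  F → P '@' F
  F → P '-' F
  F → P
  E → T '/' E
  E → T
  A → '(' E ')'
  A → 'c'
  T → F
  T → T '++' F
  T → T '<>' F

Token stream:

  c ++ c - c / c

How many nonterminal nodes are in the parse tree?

17

[E [T [T [F [P [A c]]]] ++ [F [P [A c]] - [F [P [A c]]]]] / [E [T [F [P [A c]]]]]]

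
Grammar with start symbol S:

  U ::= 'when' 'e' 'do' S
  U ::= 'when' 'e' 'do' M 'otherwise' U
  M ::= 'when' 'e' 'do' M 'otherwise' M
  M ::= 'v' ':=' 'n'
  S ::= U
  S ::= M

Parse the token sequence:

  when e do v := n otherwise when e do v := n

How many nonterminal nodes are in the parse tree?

[S [U when e do [M v := n] otherwise [U when e do [S [M v := n]]]]]

6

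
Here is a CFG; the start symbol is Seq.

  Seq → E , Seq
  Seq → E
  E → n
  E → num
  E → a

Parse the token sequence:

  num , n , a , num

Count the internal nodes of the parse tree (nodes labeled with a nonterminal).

[Seq [E num] , [Seq [E n] , [Seq [E a] , [Seq [E num]]]]]

8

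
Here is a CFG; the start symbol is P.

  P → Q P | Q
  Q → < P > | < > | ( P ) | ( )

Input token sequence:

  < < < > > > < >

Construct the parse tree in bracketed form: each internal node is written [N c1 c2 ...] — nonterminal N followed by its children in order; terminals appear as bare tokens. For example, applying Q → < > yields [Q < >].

[P [Q < [P [Q < [P [Q < >]] >]] >] [P [Q < >]]]

P
Q P
< P > P
< Q > P
< < P > > P
< < Q > > P
< < < > > > P
< < < > > > Q
< < < > > > < >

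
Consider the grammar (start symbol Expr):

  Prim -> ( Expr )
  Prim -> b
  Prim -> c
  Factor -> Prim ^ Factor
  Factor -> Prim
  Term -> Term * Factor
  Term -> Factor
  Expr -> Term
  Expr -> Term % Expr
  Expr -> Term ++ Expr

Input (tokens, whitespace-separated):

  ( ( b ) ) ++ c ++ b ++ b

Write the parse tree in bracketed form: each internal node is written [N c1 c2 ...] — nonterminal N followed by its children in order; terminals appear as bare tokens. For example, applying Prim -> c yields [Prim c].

[Expr [Term [Factor [Prim ( [Expr [Term [Factor [Prim ( [Expr [Term [Factor [Prim b]]]] )]]]] )]]] ++ [Expr [Term [Factor [Prim c]]] ++ [Expr [Term [Factor [Prim b]]] ++ [Expr [Term [Factor [Prim b]]]]]]]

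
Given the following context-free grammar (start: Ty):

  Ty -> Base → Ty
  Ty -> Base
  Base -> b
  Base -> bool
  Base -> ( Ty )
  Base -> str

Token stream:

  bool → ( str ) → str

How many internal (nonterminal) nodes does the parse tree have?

8

[Ty [Base bool] → [Ty [Base ( [Ty [Base str]] )] → [Ty [Base str]]]]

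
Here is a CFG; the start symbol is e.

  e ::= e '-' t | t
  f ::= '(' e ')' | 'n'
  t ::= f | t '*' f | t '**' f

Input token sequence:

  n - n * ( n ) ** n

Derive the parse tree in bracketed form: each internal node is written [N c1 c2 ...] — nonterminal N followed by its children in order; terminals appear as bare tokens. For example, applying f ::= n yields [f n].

[e [e [t [f n]]] - [t [t [t [f n]] * [f ( [e [t [f n]]] )]] ** [f n]]]

e
e - t
t - t
f - t
n - t
n - t ** f
n - t * f ** f
n - f * f ** f
n - n * f ** f
n - n * ( e ) ** f
n - n * ( t ) ** f
n - n * ( f ) ** f
n - n * ( n ) ** f
n - n * ( n ) ** n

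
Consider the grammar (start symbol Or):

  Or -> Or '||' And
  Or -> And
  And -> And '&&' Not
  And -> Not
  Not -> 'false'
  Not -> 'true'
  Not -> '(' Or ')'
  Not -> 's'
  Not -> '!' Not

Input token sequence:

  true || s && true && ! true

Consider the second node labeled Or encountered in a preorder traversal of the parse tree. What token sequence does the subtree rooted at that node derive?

true

[Or [Or [And [Not true]]] || [And [And [And [Not s]] && [Not true]] && [Not ! [Not true]]]]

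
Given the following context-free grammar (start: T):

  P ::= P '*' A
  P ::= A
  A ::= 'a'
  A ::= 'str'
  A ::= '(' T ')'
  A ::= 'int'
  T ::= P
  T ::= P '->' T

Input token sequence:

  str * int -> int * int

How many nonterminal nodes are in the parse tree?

10

[T [P [P [A str]] * [A int]] -> [T [P [P [A int]] * [A int]]]]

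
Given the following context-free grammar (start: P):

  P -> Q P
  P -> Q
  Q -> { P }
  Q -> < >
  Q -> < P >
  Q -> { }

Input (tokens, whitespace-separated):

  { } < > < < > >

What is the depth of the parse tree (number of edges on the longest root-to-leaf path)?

[P [Q { }] [P [Q < >] [P [Q < [P [Q < >]] >]]]]

6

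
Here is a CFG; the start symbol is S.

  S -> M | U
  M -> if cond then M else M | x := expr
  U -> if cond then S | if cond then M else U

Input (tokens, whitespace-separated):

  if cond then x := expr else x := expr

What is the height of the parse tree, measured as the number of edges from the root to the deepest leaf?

[S [M if cond then [M x := expr] else [M x := expr]]]

3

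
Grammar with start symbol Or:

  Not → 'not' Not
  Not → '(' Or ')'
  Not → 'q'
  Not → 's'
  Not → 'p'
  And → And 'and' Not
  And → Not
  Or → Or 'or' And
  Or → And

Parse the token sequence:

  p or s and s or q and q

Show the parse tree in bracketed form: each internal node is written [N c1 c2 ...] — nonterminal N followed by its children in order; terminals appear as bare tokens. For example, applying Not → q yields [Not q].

Or
Or or And
Or or And or And
And or And or And
Not or And or And
p or And or And
p or And and Not or And
p or Not and Not or And
p or s and Not or And
p or s and s or And
p or s and s or And and Not
p or s and s or Not and Not
p or s and s or q and Not
p or s and s or q and q

[Or [Or [Or [And [Not p]]] or [And [And [Not s]] and [Not s]]] or [And [And [Not q]] and [Not q]]]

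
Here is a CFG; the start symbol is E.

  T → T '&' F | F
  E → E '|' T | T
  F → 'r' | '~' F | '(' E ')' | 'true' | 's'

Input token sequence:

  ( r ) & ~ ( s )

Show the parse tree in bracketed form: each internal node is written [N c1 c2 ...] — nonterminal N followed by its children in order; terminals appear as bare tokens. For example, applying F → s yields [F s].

E
T
T & F
F & F
( E ) & F
( T ) & F
( F ) & F
( r ) & F
( r ) & ~ F
( r ) & ~ ( E )
( r ) & ~ ( T )
( r ) & ~ ( F )
( r ) & ~ ( s )

[E [T [T [F ( [E [T [F r]]] )]] & [F ~ [F ( [E [T [F s]]] )]]]]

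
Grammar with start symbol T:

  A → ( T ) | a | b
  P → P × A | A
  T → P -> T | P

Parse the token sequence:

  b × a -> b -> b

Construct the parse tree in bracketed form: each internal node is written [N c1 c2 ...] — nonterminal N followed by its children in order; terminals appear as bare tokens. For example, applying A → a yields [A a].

[T [P [P [A b]] × [A a]] -> [T [P [A b]] -> [T [P [A b]]]]]

T
P -> T
P × A -> T
A × A -> T
b × A -> T
b × a -> T
b × a -> P -> T
b × a -> A -> T
b × a -> b -> T
b × a -> b -> P
b × a -> b -> A
b × a -> b -> b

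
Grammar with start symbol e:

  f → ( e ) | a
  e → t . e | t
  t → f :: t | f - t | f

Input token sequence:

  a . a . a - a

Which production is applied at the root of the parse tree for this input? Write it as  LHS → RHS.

e → t . e

[e [t [f a]] . [e [t [f a]] . [e [t [f a] - [t [f a]]]]]]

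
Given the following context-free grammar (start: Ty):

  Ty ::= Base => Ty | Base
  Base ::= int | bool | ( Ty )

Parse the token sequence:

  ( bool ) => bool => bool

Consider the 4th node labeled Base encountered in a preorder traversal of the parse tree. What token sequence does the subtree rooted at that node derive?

[Ty [Base ( [Ty [Base bool]] )] => [Ty [Base bool] => [Ty [Base bool]]]]

bool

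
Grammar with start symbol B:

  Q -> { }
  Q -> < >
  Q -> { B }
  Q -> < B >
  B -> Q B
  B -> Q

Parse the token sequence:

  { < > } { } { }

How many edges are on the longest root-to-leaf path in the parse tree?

[B [Q { [B [Q < >]] }] [B [Q { }] [B [Q { }]]]]

4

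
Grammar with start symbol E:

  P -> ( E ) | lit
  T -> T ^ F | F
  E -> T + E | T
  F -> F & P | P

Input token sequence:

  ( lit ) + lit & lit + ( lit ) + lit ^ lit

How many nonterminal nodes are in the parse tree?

[E [T [F [P ( [E [T [F [P lit]]]] )]]] + [E [T [F [F [P lit]] & [P lit]]] + [E [T [F [P ( [E [T [F [P lit]]]] )]]] + [E [T [T [F [P lit]]] ^ [F [P lit]]]]]]]

29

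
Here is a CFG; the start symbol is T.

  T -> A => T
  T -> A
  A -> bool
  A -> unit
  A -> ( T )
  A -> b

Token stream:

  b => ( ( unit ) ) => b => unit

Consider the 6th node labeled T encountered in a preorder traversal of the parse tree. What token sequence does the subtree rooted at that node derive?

unit

[T [A b] => [T [A ( [T [A ( [T [A unit]] )]] )] => [T [A b] => [T [A unit]]]]]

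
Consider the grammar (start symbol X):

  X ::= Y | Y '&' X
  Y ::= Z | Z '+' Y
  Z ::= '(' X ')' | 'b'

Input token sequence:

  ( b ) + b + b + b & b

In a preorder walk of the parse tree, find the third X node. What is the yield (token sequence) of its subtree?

[X [Y [Z ( [X [Y [Z b]]] )] + [Y [Z b] + [Y [Z b] + [Y [Z b]]]]] & [X [Y [Z b]]]]

b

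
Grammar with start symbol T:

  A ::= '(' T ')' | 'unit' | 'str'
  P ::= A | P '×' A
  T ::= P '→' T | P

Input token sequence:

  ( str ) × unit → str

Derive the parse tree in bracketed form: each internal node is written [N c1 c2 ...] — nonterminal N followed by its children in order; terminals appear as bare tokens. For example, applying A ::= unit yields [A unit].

T
P → T
P × A → T
A × A → T
( T ) × A → T
( P ) × A → T
( A ) × A → T
( str ) × A → T
( str ) × unit → T
( str ) × unit → P
( str ) × unit → A
( str ) × unit → str

[T [P [P [A ( [T [P [A str]]] )]] × [A unit]] → [T [P [A str]]]]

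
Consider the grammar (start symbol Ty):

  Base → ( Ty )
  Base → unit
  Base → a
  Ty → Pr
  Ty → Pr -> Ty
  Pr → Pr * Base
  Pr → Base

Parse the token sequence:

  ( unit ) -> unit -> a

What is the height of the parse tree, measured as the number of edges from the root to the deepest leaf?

[Ty [Pr [Base ( [Ty [Pr [Base unit]]] )]] -> [Ty [Pr [Base unit]] -> [Ty [Pr [Base a]]]]]

6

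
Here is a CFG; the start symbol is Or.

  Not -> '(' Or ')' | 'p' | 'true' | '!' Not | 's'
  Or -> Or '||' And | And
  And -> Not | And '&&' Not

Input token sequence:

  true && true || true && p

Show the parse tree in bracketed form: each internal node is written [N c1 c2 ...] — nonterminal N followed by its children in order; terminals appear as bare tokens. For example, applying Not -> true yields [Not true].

Or
Or || And
And || And
And && Not || And
Not && Not || And
true && Not || And
true && true || And
true && true || And && Not
true && true || Not && Not
true && true || true && Not
true && true || true && p

[Or [Or [And [And [Not true]] && [Not true]]] || [And [And [Not true]] && [Not p]]]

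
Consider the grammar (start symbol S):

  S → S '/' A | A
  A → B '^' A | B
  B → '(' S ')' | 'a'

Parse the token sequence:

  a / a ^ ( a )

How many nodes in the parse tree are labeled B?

4

[S [S [A [B a]]] / [A [B a] ^ [A [B ( [S [A [B a]]] )]]]]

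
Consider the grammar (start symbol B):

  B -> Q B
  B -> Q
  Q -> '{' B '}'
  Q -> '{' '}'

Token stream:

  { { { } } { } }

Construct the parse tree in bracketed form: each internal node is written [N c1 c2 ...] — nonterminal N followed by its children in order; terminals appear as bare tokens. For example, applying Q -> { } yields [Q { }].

B
Q
{ B }
{ Q B }
{ { B } B }
{ { Q } B }
{ { { } } B }
{ { { } } Q }
{ { { } } { } }

[B [Q { [B [Q { [B [Q { }]] }] [B [Q { }]]] }]]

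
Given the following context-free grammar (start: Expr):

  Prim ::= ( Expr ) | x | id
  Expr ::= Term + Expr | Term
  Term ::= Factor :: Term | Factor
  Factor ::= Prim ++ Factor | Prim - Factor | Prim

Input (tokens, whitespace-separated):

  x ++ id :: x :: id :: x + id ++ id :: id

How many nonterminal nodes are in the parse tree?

[Expr [Term [Factor [Prim x] ++ [Factor [Prim id]]] :: [Term [Factor [Prim x]] :: [Term [Factor [Prim id]] :: [Term [Factor [Prim x]]]]]] + [Expr [Term [Factor [Prim id] ++ [Factor [Prim id]]] :: [Term [Factor [Prim id]]]]]]

24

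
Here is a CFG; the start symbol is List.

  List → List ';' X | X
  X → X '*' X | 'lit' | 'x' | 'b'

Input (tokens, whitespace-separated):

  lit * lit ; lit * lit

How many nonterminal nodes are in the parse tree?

[List [List [X [X lit] * [X lit]]] ; [X [X lit] * [X lit]]]

8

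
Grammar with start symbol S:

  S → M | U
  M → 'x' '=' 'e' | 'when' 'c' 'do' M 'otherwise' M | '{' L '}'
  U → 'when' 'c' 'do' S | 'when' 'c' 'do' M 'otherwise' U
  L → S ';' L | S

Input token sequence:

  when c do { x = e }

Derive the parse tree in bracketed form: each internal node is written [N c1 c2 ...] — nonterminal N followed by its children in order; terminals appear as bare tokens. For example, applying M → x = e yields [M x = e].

S
U
when c do S
when c do M
when c do { L }
when c do { S }
when c do { M }
when c do { x = e }

[S [U when c do [S [M { [L [S [M x = e]]] }]]]]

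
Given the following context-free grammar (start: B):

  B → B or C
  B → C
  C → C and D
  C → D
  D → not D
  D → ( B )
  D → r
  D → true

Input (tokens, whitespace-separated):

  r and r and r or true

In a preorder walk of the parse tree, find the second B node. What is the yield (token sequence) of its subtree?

r and r and r

[B [B [C [C [C [D r]] and [D r]] and [D r]]] or [C [D true]]]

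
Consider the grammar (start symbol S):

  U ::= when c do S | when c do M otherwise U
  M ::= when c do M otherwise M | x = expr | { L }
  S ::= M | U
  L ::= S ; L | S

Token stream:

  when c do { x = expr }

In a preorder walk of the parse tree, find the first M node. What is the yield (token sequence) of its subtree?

{ x = expr }

[S [U when c do [S [M { [L [S [M x = expr]]] }]]]]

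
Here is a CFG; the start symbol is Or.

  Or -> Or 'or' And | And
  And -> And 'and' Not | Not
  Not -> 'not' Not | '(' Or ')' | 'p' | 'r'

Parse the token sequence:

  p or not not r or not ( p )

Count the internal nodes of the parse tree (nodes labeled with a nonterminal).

15

[Or [Or [Or [And [Not p]]] or [And [Not not [Not not [Not r]]]]] or [And [Not not [Not ( [Or [And [Not p]]] )]]]]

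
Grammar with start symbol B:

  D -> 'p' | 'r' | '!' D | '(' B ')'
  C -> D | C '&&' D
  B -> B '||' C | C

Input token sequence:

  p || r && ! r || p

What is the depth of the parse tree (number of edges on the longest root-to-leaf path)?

[B [B [B [C [D p]]] || [C [C [D r]] && [D ! [D r]]]] || [C [D p]]]

5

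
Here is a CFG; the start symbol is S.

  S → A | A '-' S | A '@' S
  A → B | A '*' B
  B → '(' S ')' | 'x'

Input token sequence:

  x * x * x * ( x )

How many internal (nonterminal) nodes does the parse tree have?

12

[S [A [A [A [A [B x]] * [B x]] * [B x]] * [B ( [S [A [B x]]] )]]]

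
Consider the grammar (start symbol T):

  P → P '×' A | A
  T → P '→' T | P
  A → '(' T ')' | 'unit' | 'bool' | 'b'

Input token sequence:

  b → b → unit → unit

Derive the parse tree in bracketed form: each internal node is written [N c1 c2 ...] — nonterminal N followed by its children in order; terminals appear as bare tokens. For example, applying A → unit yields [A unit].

[T [P [A b]] → [T [P [A b]] → [T [P [A unit]] → [T [P [A unit]]]]]]

T
P → T
A → T
b → T
b → P → T
b → A → T
b → b → T
b → b → P → T
b → b → A → T
b → b → unit → T
b → b → unit → P
b → b → unit → A
b → b → unit → unit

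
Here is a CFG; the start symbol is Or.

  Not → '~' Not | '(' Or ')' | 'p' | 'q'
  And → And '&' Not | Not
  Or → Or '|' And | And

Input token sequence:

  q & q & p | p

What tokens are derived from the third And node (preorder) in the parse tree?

[Or [Or [And [And [And [Not q]] & [Not q]] & [Not p]]] | [And [Not p]]]

q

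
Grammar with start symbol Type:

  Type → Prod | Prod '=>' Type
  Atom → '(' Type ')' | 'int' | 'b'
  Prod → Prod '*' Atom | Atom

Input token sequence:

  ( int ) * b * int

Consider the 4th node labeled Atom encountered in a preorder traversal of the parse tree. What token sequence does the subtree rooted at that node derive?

[Type [Prod [Prod [Prod [Atom ( [Type [Prod [Atom int]]] )]] * [Atom b]] * [Atom int]]]

int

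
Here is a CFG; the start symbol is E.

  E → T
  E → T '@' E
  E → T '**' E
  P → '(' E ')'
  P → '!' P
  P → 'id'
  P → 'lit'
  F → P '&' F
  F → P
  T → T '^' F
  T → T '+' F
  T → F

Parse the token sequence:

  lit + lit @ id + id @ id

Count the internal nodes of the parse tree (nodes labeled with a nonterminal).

18

[E [T [T [F [P lit]]] + [F [P lit]]] @ [E [T [T [F [P id]]] + [F [P id]]] @ [E [T [F [P id]]]]]]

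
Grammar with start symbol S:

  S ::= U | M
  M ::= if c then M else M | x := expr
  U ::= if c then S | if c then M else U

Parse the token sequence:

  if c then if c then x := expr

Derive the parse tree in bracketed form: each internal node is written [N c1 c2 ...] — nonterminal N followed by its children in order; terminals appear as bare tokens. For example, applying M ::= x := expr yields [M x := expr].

[S [U if c then [S [U if c then [S [M x := expr]]]]]]

S
U
if c then S
if c then U
if c then if c then S
if c then if c then M
if c then if c then x := expr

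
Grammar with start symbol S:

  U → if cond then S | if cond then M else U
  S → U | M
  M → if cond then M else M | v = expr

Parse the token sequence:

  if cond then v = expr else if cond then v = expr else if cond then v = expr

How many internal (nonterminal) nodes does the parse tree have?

8

[S [U if cond then [M v = expr] else [U if cond then [M v = expr] else [U if cond then [S [M v = expr]]]]]]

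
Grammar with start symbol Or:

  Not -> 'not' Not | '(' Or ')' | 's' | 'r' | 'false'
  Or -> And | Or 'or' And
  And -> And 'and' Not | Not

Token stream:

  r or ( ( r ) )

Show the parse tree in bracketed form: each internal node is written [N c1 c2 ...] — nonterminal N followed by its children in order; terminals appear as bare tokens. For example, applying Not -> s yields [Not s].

Or
Or or And
And or And
Not or And
r or And
r or Not
r or ( Or )
r or ( And )
r or ( Not )
r or ( ( Or ) )
r or ( ( And ) )
r or ( ( Not ) )
r or ( ( r ) )

[Or [Or [And [Not r]]] or [And [Not ( [Or [And [Not ( [Or [And [Not r]]] )]]] )]]]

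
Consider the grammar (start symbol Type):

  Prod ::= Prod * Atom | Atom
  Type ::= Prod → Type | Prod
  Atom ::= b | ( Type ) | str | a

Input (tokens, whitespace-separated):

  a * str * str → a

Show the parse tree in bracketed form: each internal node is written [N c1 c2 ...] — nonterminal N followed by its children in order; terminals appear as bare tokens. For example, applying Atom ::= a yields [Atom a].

[Type [Prod [Prod [Prod [Atom a]] * [Atom str]] * [Atom str]] → [Type [Prod [Atom a]]]]

Type
Prod → Type
Prod * Atom → Type
Prod * Atom * Atom → Type
Atom * Atom * Atom → Type
a * Atom * Atom → Type
a * str * Atom → Type
a * str * str → Type
a * str * str → Prod
a * str * str → Atom
a * str * str → a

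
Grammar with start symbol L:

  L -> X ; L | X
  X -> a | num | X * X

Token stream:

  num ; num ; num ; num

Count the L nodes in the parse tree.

4

[L [X num] ; [L [X num] ; [L [X num] ; [L [X num]]]]]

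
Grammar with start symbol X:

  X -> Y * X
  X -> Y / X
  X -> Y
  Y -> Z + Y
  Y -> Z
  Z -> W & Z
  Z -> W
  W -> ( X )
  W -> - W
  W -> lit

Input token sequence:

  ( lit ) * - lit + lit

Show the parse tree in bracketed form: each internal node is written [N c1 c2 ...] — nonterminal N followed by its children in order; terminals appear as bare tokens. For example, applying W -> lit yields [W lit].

X
Y * X
Z * X
W * X
( X ) * X
( Y ) * X
( Z ) * X
( W ) * X
( lit ) * X
( lit ) * Y
( lit ) * Z + Y
( lit ) * W + Y
( lit ) * - W + Y
( lit ) * - lit + Y
( lit ) * - lit + Z
( lit ) * - lit + W
( lit ) * - lit + lit

[X [Y [Z [W ( [X [Y [Z [W lit]]]] )]]] * [X [Y [Z [W - [W lit]]] + [Y [Z [W lit]]]]]]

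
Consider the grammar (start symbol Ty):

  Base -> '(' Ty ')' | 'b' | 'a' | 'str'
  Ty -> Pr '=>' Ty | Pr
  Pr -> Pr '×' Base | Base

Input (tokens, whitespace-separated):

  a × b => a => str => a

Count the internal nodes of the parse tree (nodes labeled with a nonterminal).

14

[Ty [Pr [Pr [Base a]] × [Base b]] => [Ty [Pr [Base a]] => [Ty [Pr [Base str]] => [Ty [Pr [Base a]]]]]]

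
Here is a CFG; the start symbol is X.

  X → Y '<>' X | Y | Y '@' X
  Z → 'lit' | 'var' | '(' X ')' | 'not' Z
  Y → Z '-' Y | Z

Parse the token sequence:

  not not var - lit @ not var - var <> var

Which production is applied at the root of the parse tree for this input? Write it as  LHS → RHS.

[X [Y [Z not [Z not [Z var]]] - [Y [Z lit]]] @ [X [Y [Z not [Z var]] - [Y [Z var]]] <> [X [Y [Z var]]]]]

X → Y '@' X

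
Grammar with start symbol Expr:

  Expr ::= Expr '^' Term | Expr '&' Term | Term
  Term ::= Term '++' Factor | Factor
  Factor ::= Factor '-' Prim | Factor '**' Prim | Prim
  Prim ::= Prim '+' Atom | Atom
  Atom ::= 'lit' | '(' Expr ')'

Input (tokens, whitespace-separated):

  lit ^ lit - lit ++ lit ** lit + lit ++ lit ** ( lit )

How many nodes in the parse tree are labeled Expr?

3

[Expr [Expr [Term [Factor [Prim [Atom lit]]]]] ^ [Term [Term [Term [Factor [Factor [Prim [Atom lit]]] - [Prim [Atom lit]]]] ++ [Factor [Factor [Prim [Atom lit]]] ** [Prim [Prim [Atom lit]] + [Atom lit]]]] ++ [Factor [Factor [Prim [Atom lit]]] ** [Prim [Atom ( [Expr [Term [Factor [Prim [Atom lit]]]]] )]]]]]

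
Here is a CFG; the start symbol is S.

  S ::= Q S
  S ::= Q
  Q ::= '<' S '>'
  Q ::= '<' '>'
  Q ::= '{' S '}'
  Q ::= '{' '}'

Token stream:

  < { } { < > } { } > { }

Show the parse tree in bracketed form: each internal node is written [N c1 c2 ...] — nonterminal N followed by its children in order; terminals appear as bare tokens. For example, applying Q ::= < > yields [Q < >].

S
Q S
< S > S
< Q S > S
< { } S > S
< { } Q S > S
< { } { S } S > S
< { } { Q } S > S
< { } { < > } S > S
< { } { < > } Q > S
< { } { < > } { } > S
< { } { < > } { } > Q
< { } { < > } { } > { }

[S [Q < [S [Q { }] [S [Q { [S [Q < >]] }] [S [Q { }]]]] >] [S [Q { }]]]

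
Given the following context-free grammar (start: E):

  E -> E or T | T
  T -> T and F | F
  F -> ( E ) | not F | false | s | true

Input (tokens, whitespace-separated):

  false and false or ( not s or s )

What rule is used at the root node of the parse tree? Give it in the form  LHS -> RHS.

E -> E or T

[E [E [T [T [F false]] and [F false]]] or [T [F ( [E [E [T [F not [F s]]]] or [T [F s]]] )]]]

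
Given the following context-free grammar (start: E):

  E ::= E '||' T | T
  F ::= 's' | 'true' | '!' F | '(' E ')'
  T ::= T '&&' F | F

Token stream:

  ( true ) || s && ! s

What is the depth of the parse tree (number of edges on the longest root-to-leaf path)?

7

[E [E [T [F ( [E [T [F true]]] )]]] || [T [T [F s]] && [F ! [F s]]]]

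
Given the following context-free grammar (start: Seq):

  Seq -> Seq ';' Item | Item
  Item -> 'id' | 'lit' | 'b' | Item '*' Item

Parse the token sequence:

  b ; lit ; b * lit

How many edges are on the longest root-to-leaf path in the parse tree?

[Seq [Seq [Seq [Item b]] ; [Item lit]] ; [Item [Item b] * [Item lit]]]

4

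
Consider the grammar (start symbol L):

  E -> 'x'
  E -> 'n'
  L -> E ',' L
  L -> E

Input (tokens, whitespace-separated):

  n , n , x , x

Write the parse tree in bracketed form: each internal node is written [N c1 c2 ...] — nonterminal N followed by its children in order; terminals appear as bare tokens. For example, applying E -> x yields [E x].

L
E , L
n , L
n , E , L
n , n , L
n , n , E , L
n , n , x , L
n , n , x , E
n , n , x , x

[L [E n] , [L [E n] , [L [E x] , [L [E x]]]]]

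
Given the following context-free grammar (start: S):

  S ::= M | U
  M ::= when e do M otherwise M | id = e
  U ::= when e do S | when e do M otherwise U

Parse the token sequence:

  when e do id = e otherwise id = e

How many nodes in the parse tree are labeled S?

1

[S [M when e do [M id = e] otherwise [M id = e]]]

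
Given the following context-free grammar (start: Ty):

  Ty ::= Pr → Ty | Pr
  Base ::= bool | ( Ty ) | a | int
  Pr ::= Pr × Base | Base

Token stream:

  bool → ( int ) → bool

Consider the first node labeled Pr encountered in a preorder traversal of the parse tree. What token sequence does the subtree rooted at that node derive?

bool

[Ty [Pr [Base bool]] → [Ty [Pr [Base ( [Ty [Pr [Base int]]] )]] → [Ty [Pr [Base bool]]]]]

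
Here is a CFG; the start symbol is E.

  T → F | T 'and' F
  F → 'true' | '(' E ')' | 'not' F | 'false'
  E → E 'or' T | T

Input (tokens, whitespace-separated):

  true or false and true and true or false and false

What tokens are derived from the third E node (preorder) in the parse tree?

[E [E [E [T [F true]]] or [T [T [T [F false]] and [F true]] and [F true]]] or [T [T [F false]] and [F false]]]

true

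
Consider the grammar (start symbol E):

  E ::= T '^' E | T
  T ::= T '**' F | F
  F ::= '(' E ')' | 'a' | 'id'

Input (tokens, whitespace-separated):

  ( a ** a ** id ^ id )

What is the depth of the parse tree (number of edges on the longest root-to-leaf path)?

8

[E [T [F ( [E [T [T [T [F a]] ** [F a]] ** [F id]] ^ [E [T [F id]]]] )]]]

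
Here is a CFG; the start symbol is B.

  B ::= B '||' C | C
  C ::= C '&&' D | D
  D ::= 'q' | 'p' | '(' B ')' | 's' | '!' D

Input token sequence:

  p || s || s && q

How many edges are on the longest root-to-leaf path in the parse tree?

[B [B [B [C [D p]]] || [C [D s]]] || [C [C [D s]] && [D q]]]

5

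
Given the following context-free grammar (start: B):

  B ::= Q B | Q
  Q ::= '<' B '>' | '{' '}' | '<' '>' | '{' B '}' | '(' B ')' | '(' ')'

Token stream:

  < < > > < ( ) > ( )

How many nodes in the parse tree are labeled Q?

[B [Q < [B [Q < >]] >] [B [Q < [B [Q ( )]] >] [B [Q ( )]]]]

5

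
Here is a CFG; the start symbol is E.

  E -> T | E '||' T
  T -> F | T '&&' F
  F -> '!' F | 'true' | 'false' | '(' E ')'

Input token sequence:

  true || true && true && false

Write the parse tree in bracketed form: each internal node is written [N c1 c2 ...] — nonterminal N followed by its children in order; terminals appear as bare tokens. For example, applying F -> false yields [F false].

E
E || T
T || T
F || T
true || T
true || T && F
true || T && F && F
true || F && F && F
true || true && F && F
true || true && true && F
true || true && true && false

[E [E [T [F true]]] || [T [T [T [F true]] && [F true]] && [F false]]]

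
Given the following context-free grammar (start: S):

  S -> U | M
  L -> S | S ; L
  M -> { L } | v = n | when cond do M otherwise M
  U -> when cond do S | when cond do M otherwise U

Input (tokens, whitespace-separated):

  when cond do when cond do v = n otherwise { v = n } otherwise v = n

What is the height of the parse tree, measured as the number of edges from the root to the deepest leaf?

7

[S [M when cond do [M when cond do [M v = n] otherwise [M { [L [S [M v = n]]] }]] otherwise [M v = n]]]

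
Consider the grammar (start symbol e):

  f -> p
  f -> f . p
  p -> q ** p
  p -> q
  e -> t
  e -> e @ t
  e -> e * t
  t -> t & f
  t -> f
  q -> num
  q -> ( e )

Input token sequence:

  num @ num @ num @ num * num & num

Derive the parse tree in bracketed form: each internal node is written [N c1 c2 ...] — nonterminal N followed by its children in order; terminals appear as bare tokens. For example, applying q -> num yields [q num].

[e [e [e [e [e [t [f [p [q num]]]]] @ [t [f [p [q num]]]]] @ [t [f [p [q num]]]]] @ [t [f [p [q num]]]]] * [t [t [f [p [q num]]]] & [f [p [q num]]]]]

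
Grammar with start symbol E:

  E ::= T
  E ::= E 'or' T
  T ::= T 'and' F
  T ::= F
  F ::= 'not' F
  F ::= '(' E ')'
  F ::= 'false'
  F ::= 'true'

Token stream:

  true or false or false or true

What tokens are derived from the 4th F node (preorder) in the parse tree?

true

[E [E [E [E [T [F true]]] or [T [F false]]] or [T [F false]]] or [T [F true]]]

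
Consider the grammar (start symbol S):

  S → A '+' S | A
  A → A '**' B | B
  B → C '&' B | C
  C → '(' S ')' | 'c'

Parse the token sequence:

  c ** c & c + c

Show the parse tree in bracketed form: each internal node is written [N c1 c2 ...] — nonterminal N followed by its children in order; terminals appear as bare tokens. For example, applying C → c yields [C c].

[S [A [A [B [C c]]] ** [B [C c] & [B [C c]]]] + [S [A [B [C c]]]]]

S
A + S
A ** B + S
B ** B + S
C ** B + S
c ** B + S
c ** C & B + S
c ** c & B + S
c ** c & C + S
c ** c & c + S
c ** c & c + A
c ** c & c + B
c ** c & c + C
c ** c & c + c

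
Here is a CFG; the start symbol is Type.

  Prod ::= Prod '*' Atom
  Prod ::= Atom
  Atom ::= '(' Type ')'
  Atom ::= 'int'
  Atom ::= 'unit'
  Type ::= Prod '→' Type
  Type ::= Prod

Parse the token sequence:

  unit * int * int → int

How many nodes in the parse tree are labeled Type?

2

[Type [Prod [Prod [Prod [Atom unit]] * [Atom int]] * [Atom int]] → [Type [Prod [Atom int]]]]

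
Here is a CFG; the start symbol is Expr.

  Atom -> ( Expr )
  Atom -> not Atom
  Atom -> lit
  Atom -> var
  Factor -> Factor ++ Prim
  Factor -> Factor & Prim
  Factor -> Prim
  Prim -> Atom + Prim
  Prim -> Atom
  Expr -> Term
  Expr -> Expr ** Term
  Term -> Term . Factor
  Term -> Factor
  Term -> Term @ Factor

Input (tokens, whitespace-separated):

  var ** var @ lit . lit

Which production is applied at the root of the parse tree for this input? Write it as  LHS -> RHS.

Expr -> Expr ** Term

[Expr [Expr [Term [Factor [Prim [Atom var]]]]] ** [Term [Term [Term [Factor [Prim [Atom var]]]] @ [Factor [Prim [Atom lit]]]] . [Factor [Prim [Atom lit]]]]]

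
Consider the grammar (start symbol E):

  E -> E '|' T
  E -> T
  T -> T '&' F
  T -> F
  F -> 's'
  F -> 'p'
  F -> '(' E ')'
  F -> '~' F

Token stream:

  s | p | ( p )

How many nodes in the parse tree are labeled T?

[E [E [E [T [F s]]] | [T [F p]]] | [T [F ( [E [T [F p]]] )]]]

4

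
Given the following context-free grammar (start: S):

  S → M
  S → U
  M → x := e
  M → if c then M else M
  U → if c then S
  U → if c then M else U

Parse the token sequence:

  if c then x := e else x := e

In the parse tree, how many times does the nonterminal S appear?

[S [M if c then [M x := e] else [M x := e]]]

1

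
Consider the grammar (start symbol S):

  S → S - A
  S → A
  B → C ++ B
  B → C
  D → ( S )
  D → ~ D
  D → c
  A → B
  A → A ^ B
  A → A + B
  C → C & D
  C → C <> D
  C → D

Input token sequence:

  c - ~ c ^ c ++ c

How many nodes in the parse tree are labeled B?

4

[S [S [A [B [C [D c]]]]] - [A [A [B [C [D ~ [D c]]]]] ^ [B [C [D c]] ++ [B [C [D c]]]]]]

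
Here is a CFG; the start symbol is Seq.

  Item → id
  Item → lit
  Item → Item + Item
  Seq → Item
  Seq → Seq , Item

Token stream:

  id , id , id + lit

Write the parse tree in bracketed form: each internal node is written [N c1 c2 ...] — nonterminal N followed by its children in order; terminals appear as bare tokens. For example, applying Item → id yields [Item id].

Seq
Seq , Item
Seq , Item , Item
Item , Item , Item
id , Item , Item
id , id , Item
id , id , Item + Item
id , id , id + Item
id , id , id + lit

[Seq [Seq [Seq [Item id]] , [Item id]] , [Item [Item id] + [Item lit]]]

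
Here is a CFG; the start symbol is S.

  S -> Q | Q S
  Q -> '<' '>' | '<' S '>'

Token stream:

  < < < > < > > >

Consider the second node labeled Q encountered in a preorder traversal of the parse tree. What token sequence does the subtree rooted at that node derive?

< < > < > >

[S [Q < [S [Q < [S [Q < >] [S [Q < >]]] >]] >]]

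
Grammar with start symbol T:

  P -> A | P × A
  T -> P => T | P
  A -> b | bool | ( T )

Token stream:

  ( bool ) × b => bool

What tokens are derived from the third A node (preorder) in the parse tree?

b

[T [P [P [A ( [T [P [A bool]]] )]] × [A b]] => [T [P [A bool]]]]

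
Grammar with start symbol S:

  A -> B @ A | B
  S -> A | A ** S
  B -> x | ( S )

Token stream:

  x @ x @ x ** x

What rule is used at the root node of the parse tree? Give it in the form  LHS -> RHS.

S -> A ** S

[S [A [B x] @ [A [B x] @ [A [B x]]]] ** [S [A [B x]]]]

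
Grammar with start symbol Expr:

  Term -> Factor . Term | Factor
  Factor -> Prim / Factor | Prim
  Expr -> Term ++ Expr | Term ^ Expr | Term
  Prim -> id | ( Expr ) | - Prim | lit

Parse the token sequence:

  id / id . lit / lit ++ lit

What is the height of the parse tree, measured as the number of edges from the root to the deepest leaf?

6

[Expr [Term [Factor [Prim id] / [Factor [Prim id]]] . [Term [Factor [Prim lit] / [Factor [Prim lit]]]]] ++ [Expr [Term [Factor [Prim lit]]]]]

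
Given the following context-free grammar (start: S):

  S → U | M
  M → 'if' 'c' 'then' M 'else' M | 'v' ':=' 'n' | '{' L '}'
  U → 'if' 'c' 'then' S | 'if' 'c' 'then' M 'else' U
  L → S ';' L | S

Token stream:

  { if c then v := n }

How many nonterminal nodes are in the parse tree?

[S [M { [L [S [U if c then [S [M v := n]]]]] }]]

7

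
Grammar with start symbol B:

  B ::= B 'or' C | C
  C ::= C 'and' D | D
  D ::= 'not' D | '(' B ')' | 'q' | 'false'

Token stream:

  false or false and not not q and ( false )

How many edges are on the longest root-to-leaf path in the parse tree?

6

[B [B [C [D false]]] or [C [C [C [D false]] and [D not [D not [D q]]]] and [D ( [B [C [D false]]] )]]]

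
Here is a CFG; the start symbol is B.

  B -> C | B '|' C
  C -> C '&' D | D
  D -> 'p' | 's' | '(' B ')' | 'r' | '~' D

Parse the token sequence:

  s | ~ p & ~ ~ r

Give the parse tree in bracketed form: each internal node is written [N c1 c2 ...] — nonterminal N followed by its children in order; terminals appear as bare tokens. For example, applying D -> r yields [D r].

[B [B [C [D s]]] | [C [C [D ~ [D p]]] & [D ~ [D ~ [D r]]]]]

B
B | C
C | C
D | C
s | C
s | C & D
s | D & D
s | ~ D & D
s | ~ p & D
s | ~ p & ~ D
s | ~ p & ~ ~ D
s | ~ p & ~ ~ r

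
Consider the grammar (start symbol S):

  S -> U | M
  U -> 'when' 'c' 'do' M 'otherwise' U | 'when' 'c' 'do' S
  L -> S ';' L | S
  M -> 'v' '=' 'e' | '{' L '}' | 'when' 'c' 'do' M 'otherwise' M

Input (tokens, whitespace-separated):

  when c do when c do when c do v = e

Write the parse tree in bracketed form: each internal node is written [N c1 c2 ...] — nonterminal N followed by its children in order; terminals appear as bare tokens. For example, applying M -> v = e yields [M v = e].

[S [U when c do [S [U when c do [S [U when c do [S [M v = e]]]]]]]]

S
U
when c do S
when c do U
when c do when c do S
when c do when c do U
when c do when c do when c do S
when c do when c do when c do M
when c do when c do when c do v = e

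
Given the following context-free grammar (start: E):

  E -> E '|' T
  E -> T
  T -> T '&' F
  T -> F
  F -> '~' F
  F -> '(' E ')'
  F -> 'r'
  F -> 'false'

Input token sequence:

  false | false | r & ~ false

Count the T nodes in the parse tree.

4

[E [E [E [T [F false]]] | [T [F false]]] | [T [T [F r]] & [F ~ [F false]]]]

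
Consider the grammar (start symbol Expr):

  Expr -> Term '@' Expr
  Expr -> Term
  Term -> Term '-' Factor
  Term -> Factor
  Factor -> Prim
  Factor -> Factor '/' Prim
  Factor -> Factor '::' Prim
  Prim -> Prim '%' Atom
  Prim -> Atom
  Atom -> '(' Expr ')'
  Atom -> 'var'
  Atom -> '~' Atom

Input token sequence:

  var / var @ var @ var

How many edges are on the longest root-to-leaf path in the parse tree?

[Expr [Term [Factor [Factor [Prim [Atom var]]] / [Prim [Atom var]]]] @ [Expr [Term [Factor [Prim [Atom var]]]] @ [Expr [Term [Factor [Prim [Atom var]]]]]]]

7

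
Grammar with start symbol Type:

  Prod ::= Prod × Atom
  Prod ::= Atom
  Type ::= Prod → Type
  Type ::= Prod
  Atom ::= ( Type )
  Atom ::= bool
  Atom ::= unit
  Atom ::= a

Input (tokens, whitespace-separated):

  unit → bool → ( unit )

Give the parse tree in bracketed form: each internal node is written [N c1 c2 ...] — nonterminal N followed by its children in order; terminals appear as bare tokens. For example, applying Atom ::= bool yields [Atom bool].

Type
Prod → Type
Atom → Type
unit → Type
unit → Prod → Type
unit → Atom → Type
unit → bool → Type
unit → bool → Prod
unit → bool → Atom
unit → bool → ( Type )
unit → bool → ( Prod )
unit → bool → ( Atom )
unit → bool → ( unit )

[Type [Prod [Atom unit]] → [Type [Prod [Atom bool]] → [Type [Prod [Atom ( [Type [Prod [Atom unit]]] )]]]]]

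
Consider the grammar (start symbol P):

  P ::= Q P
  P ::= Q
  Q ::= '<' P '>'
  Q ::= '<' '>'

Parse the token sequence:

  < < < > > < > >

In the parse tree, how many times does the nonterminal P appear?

[P [Q < [P [Q < [P [Q < >]] >] [P [Q < >]]] >]]

4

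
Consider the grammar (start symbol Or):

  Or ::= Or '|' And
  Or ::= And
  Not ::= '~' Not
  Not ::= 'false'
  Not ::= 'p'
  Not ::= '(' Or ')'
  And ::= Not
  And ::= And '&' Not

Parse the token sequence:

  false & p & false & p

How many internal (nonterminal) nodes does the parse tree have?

9

[Or [And [And [And [And [Not false]] & [Not p]] & [Not false]] & [Not p]]]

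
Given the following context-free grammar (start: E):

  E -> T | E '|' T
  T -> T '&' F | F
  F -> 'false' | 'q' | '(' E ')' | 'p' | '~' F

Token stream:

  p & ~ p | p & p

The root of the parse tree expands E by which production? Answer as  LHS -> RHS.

E -> E '|' T

[E [E [T [T [F p]] & [F ~ [F p]]]] | [T [T [F p]] & [F p]]]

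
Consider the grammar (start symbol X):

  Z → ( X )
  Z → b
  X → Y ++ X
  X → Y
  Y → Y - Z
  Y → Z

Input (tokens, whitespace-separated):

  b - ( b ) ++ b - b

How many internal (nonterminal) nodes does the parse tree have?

13

[X [Y [Y [Z b]] - [Z ( [X [Y [Z b]]] )]] ++ [X [Y [Y [Z b]] - [Z b]]]]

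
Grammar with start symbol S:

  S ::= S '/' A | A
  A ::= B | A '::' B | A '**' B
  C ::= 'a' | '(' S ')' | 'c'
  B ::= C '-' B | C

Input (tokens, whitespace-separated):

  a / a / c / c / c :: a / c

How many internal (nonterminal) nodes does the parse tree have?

27

[S [S [S [S [S [S [A [B [C a]]]] / [A [B [C a]]]] / [A [B [C c]]]] / [A [B [C c]]]] / [A [A [B [C c]]] :: [B [C a]]]] / [A [B [C c]]]]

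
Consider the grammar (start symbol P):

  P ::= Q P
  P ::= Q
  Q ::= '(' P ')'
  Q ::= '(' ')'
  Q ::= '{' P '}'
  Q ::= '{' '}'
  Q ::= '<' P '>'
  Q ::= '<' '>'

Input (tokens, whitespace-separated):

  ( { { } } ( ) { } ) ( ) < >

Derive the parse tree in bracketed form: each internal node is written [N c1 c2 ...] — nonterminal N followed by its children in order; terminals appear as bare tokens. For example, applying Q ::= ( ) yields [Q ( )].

[P [Q ( [P [Q { [P [Q { }]] }] [P [Q ( )] [P [Q { }]]]] )] [P [Q ( )] [P [Q < >]]]]

P
Q P
( P ) P
( Q P ) P
( { P } P ) P
( { Q } P ) P
( { { } } P ) P
( { { } } Q P ) P
( { { } } ( ) P ) P
( { { } } ( ) Q ) P
( { { } } ( ) { } ) P
( { { } } ( ) { } ) Q P
( { { } } ( ) { } ) ( ) P
( { { } } ( ) { } ) ( ) Q
( { { } } ( ) { } ) ( ) < >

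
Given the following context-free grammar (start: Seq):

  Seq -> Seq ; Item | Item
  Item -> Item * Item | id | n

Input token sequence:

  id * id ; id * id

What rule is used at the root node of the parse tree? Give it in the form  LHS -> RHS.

[Seq [Seq [Item [Item id] * [Item id]]] ; [Item [Item id] * [Item id]]]

Seq -> Seq ; Item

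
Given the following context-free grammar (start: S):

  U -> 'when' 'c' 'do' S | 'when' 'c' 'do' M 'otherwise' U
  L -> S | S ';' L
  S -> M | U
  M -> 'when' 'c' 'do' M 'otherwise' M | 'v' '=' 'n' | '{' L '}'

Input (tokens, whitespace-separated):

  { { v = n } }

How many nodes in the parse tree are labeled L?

[S [M { [L [S [M { [L [S [M v = n]]] }]]] }]]

2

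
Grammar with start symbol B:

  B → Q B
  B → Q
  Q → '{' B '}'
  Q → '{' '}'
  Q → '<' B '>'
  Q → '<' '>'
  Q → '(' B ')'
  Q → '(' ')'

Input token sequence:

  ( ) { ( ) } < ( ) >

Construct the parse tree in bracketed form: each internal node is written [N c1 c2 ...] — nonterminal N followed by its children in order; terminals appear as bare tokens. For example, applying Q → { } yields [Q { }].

[B [Q ( )] [B [Q { [B [Q ( )]] }] [B [Q < [B [Q ( )]] >]]]]

B
Q B
( ) B
( ) Q B
( ) { B } B
( ) { Q } B
( ) { ( ) } B
( ) { ( ) } Q
( ) { ( ) } < B >
( ) { ( ) } < Q >
( ) { ( ) } < ( ) >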